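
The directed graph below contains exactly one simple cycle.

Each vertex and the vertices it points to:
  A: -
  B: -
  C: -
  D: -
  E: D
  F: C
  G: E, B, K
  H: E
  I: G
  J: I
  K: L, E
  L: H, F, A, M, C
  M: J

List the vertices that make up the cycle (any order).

DFS with gray/black marking from I:
I gray
  G gray
    E gray
      D gray
      D black
    E black
    B gray
    B black
    K gray
      L gray
        H gray
          H→E: E black — skip
        H black
        F gray
          C gray
          C black
        F black
        A gray
        A black
        M gray
          J gray
            J→I: I is gray → back edge
Back edge closes the cycle I → G → K → L → M → J → I; its vertices are {G, I, J, K, L, M}.

G, I, J, K, L, M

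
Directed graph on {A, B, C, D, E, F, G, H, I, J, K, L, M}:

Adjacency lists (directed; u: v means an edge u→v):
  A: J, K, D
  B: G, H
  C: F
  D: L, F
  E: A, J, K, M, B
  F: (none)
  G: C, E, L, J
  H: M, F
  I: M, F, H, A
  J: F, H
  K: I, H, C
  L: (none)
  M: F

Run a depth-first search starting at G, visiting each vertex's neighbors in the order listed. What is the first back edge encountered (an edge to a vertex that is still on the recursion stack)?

DFS from G (visiting each vertex's neighbors in the order listed); mark gray on enter, black on exit:
G gray
  C gray
    F gray
    F black
  C black
  E gray
    A gray
      J gray
        J→F: F black — skip
        H gray
          M gray
            M→F: F black — skip
          M black
          H→F: F black — skip
        H black
      J black
      K gray
        I gray
          I→M: M black — skip
          I→F: F black — skip
          I→H: H black — skip
          I→A: A is gray → back edge
First back edge: I → A.

I->A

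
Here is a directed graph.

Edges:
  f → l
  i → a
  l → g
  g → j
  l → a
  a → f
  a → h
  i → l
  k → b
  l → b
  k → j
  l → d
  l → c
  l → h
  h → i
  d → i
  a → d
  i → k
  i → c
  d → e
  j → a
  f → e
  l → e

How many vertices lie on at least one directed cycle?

A vertex is on a directed cycle iff it belongs to a strongly connected component of size ≥ 2 (or has a self-loop).
The vertices on cycles are {a, d, f, g, h, i, j, k, l} — 9 in total.

9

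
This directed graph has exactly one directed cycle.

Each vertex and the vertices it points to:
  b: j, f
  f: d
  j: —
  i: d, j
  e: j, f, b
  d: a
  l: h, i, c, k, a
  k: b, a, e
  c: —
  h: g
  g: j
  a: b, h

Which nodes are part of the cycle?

a, b, d, f

DFS with gray/black marking from a:
a gray
  b gray
    j gray
    j black
    f gray
      d gray
        d→a: a is gray → back edge
Back edge closes the cycle a → b → f → d → a; its vertices are {a, b, d, f}.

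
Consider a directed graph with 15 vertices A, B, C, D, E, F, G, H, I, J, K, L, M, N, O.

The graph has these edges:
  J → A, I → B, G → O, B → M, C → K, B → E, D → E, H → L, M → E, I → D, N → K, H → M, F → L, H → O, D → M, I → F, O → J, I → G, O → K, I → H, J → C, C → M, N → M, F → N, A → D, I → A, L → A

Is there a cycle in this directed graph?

No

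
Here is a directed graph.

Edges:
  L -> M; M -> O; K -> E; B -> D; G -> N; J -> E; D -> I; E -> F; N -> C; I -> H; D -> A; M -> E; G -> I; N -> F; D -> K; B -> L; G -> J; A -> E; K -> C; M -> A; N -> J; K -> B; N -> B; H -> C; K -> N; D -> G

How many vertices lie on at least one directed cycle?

5

A vertex is on a directed cycle iff it belongs to a strongly connected component of size ≥ 2 (or has a self-loop).
The vertices on cycles are {B, D, G, K, N} — 5 in total.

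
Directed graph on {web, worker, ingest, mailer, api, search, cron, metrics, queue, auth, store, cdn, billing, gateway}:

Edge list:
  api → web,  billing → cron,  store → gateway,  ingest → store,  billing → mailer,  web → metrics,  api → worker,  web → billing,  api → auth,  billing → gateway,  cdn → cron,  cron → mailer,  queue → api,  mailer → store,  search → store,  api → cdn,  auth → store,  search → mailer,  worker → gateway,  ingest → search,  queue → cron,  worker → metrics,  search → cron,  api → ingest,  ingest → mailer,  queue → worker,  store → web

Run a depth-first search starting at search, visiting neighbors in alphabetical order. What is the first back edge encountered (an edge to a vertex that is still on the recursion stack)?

DFS from search (visiting neighbors in alphabetical order); mark gray on enter, black on exit:
search gray
  cron gray
    mailer gray
      store gray
        gateway gray
        gateway black
        web gray
          billing gray
            billing→cron: cron is gray → back edge
First back edge: billing → cron.

billing→cron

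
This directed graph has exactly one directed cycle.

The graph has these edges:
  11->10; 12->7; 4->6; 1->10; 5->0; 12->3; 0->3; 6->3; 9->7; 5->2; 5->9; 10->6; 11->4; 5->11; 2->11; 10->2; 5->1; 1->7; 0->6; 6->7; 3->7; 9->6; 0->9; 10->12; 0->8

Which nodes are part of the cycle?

2, 10, 11

DFS with gray/black marking from 11:
11 gray
  10 gray
    2 gray
      2→11: 11 is gray → back edge
Back edge closes the cycle 11 → 10 → 2 → 11; its vertices are {2, 10, 11}.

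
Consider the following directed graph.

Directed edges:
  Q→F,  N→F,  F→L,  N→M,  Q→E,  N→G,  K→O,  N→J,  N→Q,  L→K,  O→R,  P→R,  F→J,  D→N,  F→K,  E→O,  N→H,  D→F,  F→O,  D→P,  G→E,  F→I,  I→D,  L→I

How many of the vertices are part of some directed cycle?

6

A vertex is on a directed cycle iff it belongs to a strongly connected component of size ≥ 2 (or has a self-loop).
The vertices on cycles are {D, F, I, L, N, Q} — 6 in total.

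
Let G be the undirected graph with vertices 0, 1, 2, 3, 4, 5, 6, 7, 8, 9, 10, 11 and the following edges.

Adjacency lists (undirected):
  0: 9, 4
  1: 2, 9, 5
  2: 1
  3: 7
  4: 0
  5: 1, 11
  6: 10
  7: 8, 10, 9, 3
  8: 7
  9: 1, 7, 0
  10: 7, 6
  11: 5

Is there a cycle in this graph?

DFS, tracking each vertex's parent; an edge to a visited non-parent vertex closes a cycle.
Start from 2:
visit 2 (parent –)
  visit 1 (parent 2)
    1–2: parent, skip
    visit 9 (parent 1)
      9–1: parent, skip
      visit 7 (parent 9)
        visit 8 (parent 7)
          8–7: parent, skip
        visit 10 (parent 7)
          10–7: parent, skip
          visit 6 (parent 10)
            6–10: parent, skip
        7–9: parent, skip
        visit 3 (parent 7)
          3–7: parent, skip
      visit 0 (parent 9)
        0–9: parent, skip
        visit 4 (parent 0)
          4–0: parent, skip
    visit 5 (parent 1)
      5–1: parent, skip
      visit 11 (parent 5)
        11–5: parent, skip
No non-parent visited neighbor found — the graph is a forest.

No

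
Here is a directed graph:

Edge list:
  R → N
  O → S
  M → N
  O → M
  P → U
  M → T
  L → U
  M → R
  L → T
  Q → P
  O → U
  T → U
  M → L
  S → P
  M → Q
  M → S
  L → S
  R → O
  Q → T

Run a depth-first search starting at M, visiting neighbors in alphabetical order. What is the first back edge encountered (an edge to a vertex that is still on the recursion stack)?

DFS from M (visiting neighbors in alphabetical order); mark gray on enter, black on exit:
M gray
  L gray
    S gray
      P gray
        U gray
        U black
      P black
    S black
    T gray
      T→U: U black — skip
    T black
    L→U: U black — skip
  L black
  N gray
  N black
  Q gray
    Q→P: P black — skip
    Q→T: T black — skip
  Q black
  R gray
    R→N: N black — skip
    O gray
      O→M: M is gray → back edge
First back edge: O → M.

O->M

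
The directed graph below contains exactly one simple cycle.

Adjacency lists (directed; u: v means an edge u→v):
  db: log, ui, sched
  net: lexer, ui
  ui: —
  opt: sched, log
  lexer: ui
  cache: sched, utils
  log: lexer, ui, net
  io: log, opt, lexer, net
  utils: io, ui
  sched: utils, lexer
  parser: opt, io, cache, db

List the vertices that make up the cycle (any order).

DFS with gray/black marking from utils:
utils gray
  io gray
    log gray
      lexer gray
        ui gray
        ui black
      lexer black
      log→ui: ui black — skip
      net gray
        net→lexer: lexer black — skip
        net→ui: ui black — skip
      net black
    log black
    opt gray
      sched gray
        sched→utils: utils is gray → back edge
Back edge closes the cycle utils → io → opt → sched → utils; its vertices are {io, opt, sched, utils}.

io, opt, sched, utils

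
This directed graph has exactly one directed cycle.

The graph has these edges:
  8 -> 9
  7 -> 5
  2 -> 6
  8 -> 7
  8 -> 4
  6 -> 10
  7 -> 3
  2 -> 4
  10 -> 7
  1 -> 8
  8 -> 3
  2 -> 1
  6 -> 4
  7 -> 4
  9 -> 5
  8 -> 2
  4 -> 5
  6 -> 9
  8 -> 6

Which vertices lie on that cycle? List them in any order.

1, 2, 8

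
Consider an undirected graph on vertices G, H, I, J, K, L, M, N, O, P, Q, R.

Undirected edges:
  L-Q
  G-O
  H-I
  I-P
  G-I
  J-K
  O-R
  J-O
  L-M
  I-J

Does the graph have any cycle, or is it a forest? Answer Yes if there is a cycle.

Yes

DFS, tracking each vertex's parent; an edge to a visited non-parent vertex closes a cycle.
Start from G:
visit G (parent –)
  visit O (parent G)
    visit R (parent O)
      R–O: parent, skip
    visit J (parent O)
      visit I (parent J)
        I–G: G visited and ≠ parent → cycle
Cycle: G – O – J – I – G.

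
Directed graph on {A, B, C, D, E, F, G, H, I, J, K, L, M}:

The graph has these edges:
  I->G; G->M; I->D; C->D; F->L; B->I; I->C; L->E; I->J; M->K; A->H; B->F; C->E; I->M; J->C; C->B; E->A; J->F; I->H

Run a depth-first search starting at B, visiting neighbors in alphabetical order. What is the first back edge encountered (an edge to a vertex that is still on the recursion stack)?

DFS from B (visiting neighbors in alphabetical order); mark gray on enter, black on exit:
B gray
  F gray
    L gray
      E gray
        A gray
          H gray
          H black
        A black
      E black
    L black
  F black
  I gray
    C gray
      C→B: B is gray → back edge
First back edge: C → B.

C→B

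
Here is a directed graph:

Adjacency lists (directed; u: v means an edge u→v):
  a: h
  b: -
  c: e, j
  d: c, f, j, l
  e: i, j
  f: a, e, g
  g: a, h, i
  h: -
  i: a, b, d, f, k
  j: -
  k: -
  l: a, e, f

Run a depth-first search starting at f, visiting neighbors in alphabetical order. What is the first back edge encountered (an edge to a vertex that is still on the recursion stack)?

DFS from f (visiting neighbors in alphabetical order); mark gray on enter, black on exit:
f gray
  a gray
    h gray
    h black
  a black
  e gray
    i gray
      i→a: a black — skip
      b gray
      b black
      d gray
        c gray
          c→e: e is gray → back edge
First back edge: c → e.

c→e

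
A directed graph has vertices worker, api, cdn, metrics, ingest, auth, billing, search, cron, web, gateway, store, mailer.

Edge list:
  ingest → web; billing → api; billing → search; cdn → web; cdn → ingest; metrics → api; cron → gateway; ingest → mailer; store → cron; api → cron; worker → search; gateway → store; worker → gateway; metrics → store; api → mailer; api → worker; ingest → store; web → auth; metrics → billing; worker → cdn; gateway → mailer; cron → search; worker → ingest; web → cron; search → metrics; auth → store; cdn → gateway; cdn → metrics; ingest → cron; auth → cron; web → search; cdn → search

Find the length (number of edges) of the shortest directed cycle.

3

For each vertex v, BFS finds the shortest path from v back to v.
The shortest such closed walk is metrics → billing → search → metrics, length 3.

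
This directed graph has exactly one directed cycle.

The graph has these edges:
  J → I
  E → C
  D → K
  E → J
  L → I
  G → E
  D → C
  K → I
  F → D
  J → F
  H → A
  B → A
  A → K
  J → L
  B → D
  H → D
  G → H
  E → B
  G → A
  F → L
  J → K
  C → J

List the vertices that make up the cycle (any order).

DFS with gray/black marking from C:
C gray
  J gray
    F gray
      D gray
        D→C: C is gray → back edge
Back edge closes the cycle C → J → F → D → C; its vertices are {C, D, F, J}.

C, D, F, J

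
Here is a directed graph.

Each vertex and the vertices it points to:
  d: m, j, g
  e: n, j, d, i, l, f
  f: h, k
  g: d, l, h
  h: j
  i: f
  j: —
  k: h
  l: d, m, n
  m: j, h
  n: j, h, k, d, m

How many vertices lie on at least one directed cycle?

4

A vertex is on a directed cycle iff it belongs to a strongly connected component of size ≥ 2 (or has a self-loop).
The vertices on cycles are {d, g, l, n} — 4 in total.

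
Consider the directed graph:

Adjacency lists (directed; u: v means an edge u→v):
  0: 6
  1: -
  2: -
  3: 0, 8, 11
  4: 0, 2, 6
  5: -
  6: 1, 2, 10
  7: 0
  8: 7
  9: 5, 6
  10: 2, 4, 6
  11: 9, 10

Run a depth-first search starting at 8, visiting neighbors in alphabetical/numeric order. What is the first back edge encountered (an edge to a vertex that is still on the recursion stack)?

4->0

DFS from 8 (visiting neighbors in alphabetical/numeric order); mark gray on enter, black on exit:
8 gray
  7 gray
    0 gray
      6 gray
        1 gray
        1 black
        2 gray
        2 black
        10 gray
          10→2: 2 black — skip
          4 gray
            4→0: 0 is gray → back edge
First back edge: 4 → 0.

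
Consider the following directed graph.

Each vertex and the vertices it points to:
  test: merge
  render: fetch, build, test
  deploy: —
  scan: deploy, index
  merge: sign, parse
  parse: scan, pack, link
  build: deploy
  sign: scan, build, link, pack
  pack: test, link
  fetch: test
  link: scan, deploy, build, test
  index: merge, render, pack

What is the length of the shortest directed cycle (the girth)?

For each vertex v, BFS finds the shortest path from v back to v.
The shortest such closed walk is index → merge → parse → scan → index, length 4.

4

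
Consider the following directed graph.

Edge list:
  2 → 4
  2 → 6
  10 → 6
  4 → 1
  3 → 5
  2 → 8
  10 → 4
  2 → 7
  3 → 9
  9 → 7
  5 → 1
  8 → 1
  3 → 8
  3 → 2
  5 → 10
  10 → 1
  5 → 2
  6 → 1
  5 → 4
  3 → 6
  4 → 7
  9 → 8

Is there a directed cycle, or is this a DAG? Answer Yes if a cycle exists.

No

DFS with white/gray/black marking, starting from 1:
1 gray
1 black
10 gray
  6 gray
    6→1: 1 black — skip
  6 black
  4 gray
    7 gray
    7 black
    4→1: 1 black — skip
  4 black
  10→1: 1 black — skip
10 black
9 gray
  8 gray
    8→1: 1 black — skip
  8 black
  9→7: 7 black — skip
9 black
5 gray
  5→10: 10 black — skip
  2 gray
    2→4: 4 black — skip
    2→7: 7 black — skip
    2→6: 6 black — skip
    2→8: 8 black — skip
  2 black
  5→1: 1 black — skip
  5→4: 4 black — skip
5 black
3 gray
  3→5: 5 black — skip
  3→9: 9 black — skip
  3→8: 8 black — skip
  3→2: 2 black — skip
  3→6: 6 black — skip
3 black
Every edge goes to a white or black vertex — no back edge, so the graph is acyclic.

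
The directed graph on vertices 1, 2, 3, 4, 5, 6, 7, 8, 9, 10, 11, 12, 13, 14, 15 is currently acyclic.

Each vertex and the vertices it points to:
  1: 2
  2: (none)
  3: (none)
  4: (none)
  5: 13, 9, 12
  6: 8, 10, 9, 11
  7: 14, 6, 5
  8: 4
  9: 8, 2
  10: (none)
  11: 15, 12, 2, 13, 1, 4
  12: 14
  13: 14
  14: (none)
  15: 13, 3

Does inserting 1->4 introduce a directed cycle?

Adding 1→4 creates a cycle iff 4 can already reach 1.
Explore from 4: no path reaches 1. The graph stays acyclic.

No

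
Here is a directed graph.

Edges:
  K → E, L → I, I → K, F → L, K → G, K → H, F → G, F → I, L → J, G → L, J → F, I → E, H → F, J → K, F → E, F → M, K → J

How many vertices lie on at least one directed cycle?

7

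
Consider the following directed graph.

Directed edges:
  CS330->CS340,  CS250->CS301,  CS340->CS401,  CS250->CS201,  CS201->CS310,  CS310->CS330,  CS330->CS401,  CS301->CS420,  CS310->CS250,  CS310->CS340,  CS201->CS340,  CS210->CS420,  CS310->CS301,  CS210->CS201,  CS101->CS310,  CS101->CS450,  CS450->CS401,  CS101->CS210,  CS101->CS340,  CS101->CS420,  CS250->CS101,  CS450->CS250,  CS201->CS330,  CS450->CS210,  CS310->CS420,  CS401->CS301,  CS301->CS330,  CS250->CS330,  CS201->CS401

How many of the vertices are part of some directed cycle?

10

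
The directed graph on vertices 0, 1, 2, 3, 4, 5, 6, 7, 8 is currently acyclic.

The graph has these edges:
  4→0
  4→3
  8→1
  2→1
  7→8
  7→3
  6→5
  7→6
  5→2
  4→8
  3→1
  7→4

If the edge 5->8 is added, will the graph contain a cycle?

No

Adding 5→8 creates a cycle iff 8 can already reach 5.
Explore from 8: no path reaches 5. The graph stays acyclic.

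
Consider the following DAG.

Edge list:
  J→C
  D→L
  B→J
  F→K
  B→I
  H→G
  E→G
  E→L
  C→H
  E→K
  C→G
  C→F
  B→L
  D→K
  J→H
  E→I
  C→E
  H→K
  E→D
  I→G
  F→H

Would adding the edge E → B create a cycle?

Yes

Adding E→B creates a cycle iff B can already reach E.
Path from B: B → J → C → E.
So B → … → E → B is a cycle.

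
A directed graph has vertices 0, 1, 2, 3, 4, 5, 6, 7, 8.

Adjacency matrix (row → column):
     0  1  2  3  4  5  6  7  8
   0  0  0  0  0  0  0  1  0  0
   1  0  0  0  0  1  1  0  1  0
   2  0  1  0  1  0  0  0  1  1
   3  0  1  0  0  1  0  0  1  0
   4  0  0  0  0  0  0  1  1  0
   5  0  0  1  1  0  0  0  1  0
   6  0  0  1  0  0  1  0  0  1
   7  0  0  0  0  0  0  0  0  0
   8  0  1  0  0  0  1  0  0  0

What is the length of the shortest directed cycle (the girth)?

For each vertex v, BFS finds the shortest path from v back to v.
The shortest such closed walk is 2 → 1 → 5 → 2, length 3.

3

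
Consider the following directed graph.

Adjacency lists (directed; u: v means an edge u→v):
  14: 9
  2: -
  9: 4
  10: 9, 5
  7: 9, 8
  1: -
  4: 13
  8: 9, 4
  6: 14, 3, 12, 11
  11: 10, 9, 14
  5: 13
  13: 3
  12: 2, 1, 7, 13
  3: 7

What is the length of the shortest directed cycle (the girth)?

For each vertex v, BFS finds the shortest path from v back to v.
The shortest such closed walk is 3 → 7 → 9 → 4 → 13 → 3, length 5.

5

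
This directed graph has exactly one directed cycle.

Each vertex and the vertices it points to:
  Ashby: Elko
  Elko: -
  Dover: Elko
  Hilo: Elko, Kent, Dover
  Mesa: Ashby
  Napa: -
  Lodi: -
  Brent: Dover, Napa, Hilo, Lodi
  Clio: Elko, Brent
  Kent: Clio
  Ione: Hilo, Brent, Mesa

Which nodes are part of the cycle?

Clio, Hilo, Kent, Brent

DFS with gray/black marking from Brent:
Brent gray
  Dover gray
    Elko gray
    Elko black
  Dover black
  Napa gray
  Napa black
  Hilo gray
    Hilo→Elko: Elko black — skip
    Kent gray
      Clio gray
        Clio→Elko: Elko black — skip
        Clio→Brent: Brent is gray → back edge
Back edge closes the cycle Brent → Hilo → Kent → Clio → Brent; its vertices are {Clio, Hilo, Kent, Brent}.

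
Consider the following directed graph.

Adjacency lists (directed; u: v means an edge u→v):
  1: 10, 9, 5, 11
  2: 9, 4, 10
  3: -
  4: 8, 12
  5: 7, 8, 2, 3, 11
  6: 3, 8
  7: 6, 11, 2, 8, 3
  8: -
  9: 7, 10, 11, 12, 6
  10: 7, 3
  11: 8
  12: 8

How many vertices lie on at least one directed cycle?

4

A vertex is on a directed cycle iff it belongs to a strongly connected component of size ≥ 2 (or has a self-loop).
The vertices on cycles are {2, 7, 9, 10} — 4 in total.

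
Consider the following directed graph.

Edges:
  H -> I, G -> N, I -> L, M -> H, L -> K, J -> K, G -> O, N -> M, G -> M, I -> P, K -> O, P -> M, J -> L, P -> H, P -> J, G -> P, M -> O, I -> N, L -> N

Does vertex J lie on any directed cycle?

J is on a cycle iff J can reach itself via ≥1 edge.
J → L → N → M → H → I → P → J — yes.

Yes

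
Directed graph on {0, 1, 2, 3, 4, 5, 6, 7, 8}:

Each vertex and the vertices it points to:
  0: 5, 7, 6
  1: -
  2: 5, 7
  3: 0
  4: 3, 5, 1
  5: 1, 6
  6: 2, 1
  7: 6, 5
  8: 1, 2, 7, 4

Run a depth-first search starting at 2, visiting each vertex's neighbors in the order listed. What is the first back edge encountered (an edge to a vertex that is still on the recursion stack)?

6→2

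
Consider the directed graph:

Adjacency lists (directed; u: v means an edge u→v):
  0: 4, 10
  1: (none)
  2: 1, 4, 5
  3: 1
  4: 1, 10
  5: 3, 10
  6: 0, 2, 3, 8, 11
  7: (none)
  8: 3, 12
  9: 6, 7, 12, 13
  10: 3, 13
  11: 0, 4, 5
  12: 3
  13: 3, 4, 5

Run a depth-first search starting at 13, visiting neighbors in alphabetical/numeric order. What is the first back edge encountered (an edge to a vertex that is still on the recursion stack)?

10->13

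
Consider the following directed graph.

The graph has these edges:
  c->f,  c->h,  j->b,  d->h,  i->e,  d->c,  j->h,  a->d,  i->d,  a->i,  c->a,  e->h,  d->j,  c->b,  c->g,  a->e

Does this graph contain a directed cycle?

DFS with white/gray/black marking, starting from e:
e gray
  h gray
  h black
e black
a gray
  i gray
    i→e: e black — skip
    d gray
      d→h: h black — skip
      c gray
        c→h: h black — skip
        c→a: a is gray → back edge
Back edge found, so a cycle exists: a → i → d → c → a.

Yes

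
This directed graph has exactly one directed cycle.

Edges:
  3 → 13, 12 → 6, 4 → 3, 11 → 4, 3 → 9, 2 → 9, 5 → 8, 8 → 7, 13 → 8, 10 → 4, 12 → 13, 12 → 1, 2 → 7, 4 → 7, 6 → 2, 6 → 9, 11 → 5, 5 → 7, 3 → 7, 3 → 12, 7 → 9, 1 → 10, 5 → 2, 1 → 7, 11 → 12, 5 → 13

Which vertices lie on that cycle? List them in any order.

1, 3, 4, 10, 12

DFS with gray/black marking from 12:
12 gray
  13 gray
    8 gray
      7 gray
        9 gray
        9 black
      7 black
    8 black
  13 black
  1 gray
    10 gray
      4 gray
        3 gray
          3→12: 12 is gray → back edge
Back edge closes the cycle 12 → 1 → 10 → 4 → 3 → 12; its vertices are {1, 3, 4, 10, 12}.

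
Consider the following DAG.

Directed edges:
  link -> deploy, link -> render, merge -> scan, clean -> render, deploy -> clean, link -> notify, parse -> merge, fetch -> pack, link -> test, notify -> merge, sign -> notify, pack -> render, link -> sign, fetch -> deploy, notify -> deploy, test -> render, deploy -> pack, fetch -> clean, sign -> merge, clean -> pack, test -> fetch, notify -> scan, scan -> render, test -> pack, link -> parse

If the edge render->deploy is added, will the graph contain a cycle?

Yes

Adding render→deploy creates a cycle iff deploy can already reach render.
Path from deploy: deploy → pack → render.
So deploy → … → render → deploy is a cycle.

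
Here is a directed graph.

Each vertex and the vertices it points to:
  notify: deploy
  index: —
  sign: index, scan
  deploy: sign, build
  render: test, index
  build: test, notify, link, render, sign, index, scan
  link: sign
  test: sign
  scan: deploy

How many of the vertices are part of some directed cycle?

A vertex is on a directed cycle iff it belongs to a strongly connected component of size ≥ 2 (or has a self-loop).
The vertices on cycles are {link, scan, sign, test, build, deploy, notify, render} — 8 in total.

8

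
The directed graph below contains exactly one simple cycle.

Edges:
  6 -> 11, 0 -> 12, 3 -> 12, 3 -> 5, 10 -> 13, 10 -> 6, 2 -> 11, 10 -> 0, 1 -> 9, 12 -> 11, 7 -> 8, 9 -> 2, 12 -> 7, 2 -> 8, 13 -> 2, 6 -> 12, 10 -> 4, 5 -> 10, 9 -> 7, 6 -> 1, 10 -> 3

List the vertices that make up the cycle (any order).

DFS with gray/black marking from 5:
5 gray
  10 gray
    4 gray
    4 black
    3 gray
      3→5: 5 is gray → back edge
Back edge closes the cycle 5 → 10 → 3 → 5; its vertices are {3, 5, 10}.

3, 5, 10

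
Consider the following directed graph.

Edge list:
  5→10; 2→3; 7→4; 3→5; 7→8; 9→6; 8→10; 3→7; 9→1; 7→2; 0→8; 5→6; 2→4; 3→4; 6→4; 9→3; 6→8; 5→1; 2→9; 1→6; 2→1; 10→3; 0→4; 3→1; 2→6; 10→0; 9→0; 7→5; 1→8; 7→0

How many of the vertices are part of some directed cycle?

10

A vertex is on a directed cycle iff it belongs to a strongly connected component of size ≥ 2 (or has a self-loop).
The vertices on cycles are {0, 1, 2, 3, 5, 6, 7, 8, 9, 10} — 10 in total.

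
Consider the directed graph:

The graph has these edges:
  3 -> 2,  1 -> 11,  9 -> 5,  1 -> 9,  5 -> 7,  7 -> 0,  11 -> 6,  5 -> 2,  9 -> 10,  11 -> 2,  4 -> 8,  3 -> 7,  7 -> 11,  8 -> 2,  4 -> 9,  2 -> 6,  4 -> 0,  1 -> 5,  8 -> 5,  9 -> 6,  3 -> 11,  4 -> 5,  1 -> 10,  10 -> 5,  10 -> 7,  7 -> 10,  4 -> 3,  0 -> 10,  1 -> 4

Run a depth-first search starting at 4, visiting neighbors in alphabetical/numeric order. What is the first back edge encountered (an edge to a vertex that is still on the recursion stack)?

DFS from 4 (visiting neighbors in alphabetical/numeric order); mark gray on enter, black on exit:
4 gray
  0 gray
    10 gray
      5 gray
        2 gray
          6 gray
          6 black
        2 black
        7 gray
          7→0: 0 is gray → back edge
First back edge: 7 → 0.

7→0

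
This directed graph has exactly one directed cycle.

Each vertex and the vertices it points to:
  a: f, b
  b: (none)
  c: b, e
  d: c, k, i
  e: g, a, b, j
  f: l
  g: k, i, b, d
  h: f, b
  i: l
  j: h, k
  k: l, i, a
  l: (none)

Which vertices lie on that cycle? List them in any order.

c, d, e, g

DFS with gray/black marking from e:
e gray
  g gray
    k gray
      l gray
      l black
      i gray
        i→l: l black — skip
      i black
      a gray
        f gray
          f→l: l black — skip
        f black
        b gray
        b black
      a black
    k black
    g→i: i black — skip
    g→b: b black — skip
    d gray
      c gray
        c→b: b black — skip
        c→e: e is gray → back edge
Back edge closes the cycle e → g → d → c → e; its vertices are {c, d, e, g}.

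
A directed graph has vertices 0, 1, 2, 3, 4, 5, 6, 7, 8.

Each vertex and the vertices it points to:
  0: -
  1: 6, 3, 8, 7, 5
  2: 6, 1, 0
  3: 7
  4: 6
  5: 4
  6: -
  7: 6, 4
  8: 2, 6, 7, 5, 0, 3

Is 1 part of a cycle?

1 is on a cycle iff 1 can reach itself via ≥1 edge.
1 → 8 → 2 → 1 — yes.

Yes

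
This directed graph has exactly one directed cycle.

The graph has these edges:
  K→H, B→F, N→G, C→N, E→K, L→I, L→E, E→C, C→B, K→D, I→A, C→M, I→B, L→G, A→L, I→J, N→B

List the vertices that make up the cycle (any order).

DFS with gray/black marking from L:
L gray
  G gray
  G black
  E gray
    K gray
      D gray
      D black
      H gray
      H black
    K black
    C gray
      M gray
      M black
      B gray
        F gray
        F black
      B black
      N gray
        N→G: G black — skip
        N→B: B black — skip
      N black
    C black
  E black
  I gray
    I→B: B black — skip
    A gray
      A→L: L is gray → back edge
Back edge closes the cycle L → I → A → L; its vertices are {A, I, L}.

A, I, L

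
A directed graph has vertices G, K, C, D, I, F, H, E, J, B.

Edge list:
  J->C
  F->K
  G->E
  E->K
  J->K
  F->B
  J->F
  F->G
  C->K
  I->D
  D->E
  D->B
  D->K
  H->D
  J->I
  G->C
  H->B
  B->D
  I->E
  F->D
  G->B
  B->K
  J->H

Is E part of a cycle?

No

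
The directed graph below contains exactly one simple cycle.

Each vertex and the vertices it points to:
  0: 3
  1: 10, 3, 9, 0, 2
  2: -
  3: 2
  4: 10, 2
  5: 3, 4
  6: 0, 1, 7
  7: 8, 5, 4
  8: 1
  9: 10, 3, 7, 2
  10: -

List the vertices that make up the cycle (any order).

1, 7, 8, 9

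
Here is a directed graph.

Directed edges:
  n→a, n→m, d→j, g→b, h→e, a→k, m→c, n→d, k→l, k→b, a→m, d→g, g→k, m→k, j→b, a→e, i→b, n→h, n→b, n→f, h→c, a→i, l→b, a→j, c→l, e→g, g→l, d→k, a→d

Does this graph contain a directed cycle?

No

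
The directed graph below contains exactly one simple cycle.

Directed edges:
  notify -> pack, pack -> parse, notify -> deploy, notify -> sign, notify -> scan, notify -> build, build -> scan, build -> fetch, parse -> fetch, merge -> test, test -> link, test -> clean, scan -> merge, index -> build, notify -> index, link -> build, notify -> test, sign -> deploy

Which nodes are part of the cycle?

link, scan, test, build, merge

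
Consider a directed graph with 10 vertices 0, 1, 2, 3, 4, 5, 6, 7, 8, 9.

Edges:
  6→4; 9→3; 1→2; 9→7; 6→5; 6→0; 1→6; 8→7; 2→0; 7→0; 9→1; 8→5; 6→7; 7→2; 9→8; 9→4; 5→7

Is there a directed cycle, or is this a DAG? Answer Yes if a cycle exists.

No

DFS with white/gray/black marking, starting from 2:
2 gray
  0 gray
  0 black
2 black
1 gray
  1→2: 2 black — skip
  6 gray
    5 gray
      7 gray
        7→0: 0 black — skip
        7→2: 2 black — skip
      7 black
    5 black
    4 gray
    4 black
    6→7: 7 black — skip
    6→0: 0 black — skip
  6 black
1 black
3 gray
3 black
8 gray
  8→5: 5 black — skip
  8→7: 7 black — skip
8 black
9 gray
  9→7: 7 black — skip
  9→3: 3 black — skip
  9→4: 4 black — skip
  9→1: 1 black — skip
  9→8: 8 black — skip
9 black
Every edge goes to a white or black vertex — no back edge, so the graph is acyclic.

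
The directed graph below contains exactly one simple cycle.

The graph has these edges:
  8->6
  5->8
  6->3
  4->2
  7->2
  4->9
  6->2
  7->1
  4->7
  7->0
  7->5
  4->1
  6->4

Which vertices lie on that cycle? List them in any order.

DFS with gray/black marking from 6:
6 gray
  2 gray
  2 black
  3 gray
  3 black
  4 gray
    9 gray
    9 black
    7 gray
      5 gray
        8 gray
          8→6: 6 is gray → back edge
Back edge closes the cycle 6 → 4 → 7 → 5 → 8 → 6; its vertices are {4, 5, 6, 7, 8}.

4, 5, 6, 7, 8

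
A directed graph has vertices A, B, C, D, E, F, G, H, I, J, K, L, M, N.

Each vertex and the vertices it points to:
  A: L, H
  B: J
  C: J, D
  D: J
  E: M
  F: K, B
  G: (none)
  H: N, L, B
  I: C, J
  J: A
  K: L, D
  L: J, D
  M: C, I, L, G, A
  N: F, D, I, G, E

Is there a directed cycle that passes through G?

G lies on a cycle iff there is a path from G back to itself.
Exploring from G, it never reaches itself; equivalently, its strongly connected component is a singleton.

No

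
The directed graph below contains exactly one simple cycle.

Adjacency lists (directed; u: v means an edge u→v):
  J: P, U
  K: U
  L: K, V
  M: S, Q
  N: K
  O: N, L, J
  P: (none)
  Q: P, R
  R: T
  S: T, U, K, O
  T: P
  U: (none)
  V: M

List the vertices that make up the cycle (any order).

L, M, O, S, V

DFS with gray/black marking from V:
V gray
  M gray
    S gray
      T gray
        P gray
        P black
      T black
      U gray
      U black
      K gray
        K→U: U black — skip
      K black
      O gray
        N gray
          N→K: K black — skip
        N black
        L gray
          L→K: K black — skip
          L→V: V is gray → back edge
Back edge closes the cycle V → M → S → O → L → V; its vertices are {L, M, O, S, V}.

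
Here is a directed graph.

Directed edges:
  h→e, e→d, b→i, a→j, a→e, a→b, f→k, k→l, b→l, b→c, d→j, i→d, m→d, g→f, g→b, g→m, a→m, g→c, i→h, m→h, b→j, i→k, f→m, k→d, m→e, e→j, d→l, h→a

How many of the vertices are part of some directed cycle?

A vertex is on a directed cycle iff it belongs to a strongly connected component of size ≥ 2 (or has a self-loop).
The vertices on cycles are {a, b, h, i, m} — 5 in total.

5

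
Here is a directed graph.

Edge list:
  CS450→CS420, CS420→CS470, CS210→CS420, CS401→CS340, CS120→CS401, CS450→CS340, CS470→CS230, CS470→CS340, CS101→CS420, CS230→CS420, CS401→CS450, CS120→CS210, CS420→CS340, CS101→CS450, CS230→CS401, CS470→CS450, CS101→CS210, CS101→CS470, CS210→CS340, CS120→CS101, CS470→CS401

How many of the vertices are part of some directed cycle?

5

A vertex is on a directed cycle iff it belongs to a strongly connected component of size ≥ 2 (or has a self-loop).
The vertices on cycles are {CS230, CS401, CS420, CS450, CS470} — 5 in total.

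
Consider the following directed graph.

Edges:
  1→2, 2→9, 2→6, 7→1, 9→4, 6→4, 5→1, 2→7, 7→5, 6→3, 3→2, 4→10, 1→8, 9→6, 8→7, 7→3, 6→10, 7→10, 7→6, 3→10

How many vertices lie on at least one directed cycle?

A vertex is on a directed cycle iff it belongs to a strongly connected component of size ≥ 2 (or has a self-loop).
The vertices on cycles are {1, 2, 3, 5, 6, 7, 8, 9} — 8 in total.

8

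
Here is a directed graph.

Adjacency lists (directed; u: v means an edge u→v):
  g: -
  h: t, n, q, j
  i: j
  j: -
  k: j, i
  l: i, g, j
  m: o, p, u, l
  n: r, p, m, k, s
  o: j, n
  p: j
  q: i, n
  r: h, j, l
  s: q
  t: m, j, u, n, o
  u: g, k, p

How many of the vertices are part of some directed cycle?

A vertex is on a directed cycle iff it belongs to a strongly connected component of size ≥ 2 (or has a self-loop).
The vertices on cycles are {h, m, n, o, q, r, s, t} — 8 in total.

8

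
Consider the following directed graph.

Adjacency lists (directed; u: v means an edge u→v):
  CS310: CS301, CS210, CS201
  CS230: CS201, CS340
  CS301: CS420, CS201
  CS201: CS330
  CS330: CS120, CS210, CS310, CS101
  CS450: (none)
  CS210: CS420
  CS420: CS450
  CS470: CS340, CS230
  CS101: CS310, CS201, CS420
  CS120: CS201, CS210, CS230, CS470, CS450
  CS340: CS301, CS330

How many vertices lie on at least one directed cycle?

9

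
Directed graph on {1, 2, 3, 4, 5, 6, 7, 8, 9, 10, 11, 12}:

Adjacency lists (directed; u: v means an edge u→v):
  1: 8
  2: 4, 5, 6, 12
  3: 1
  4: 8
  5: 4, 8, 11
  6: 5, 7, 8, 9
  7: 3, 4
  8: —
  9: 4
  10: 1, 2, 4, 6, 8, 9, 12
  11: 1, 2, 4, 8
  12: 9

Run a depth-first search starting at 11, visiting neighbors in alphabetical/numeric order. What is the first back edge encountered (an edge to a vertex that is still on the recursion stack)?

DFS from 11 (visiting neighbors in alphabetical/numeric order); mark gray on enter, black on exit:
11 gray
  1 gray
    8 gray
    8 black
  1 black
  2 gray
    4 gray
      4→8: 8 black — skip
    4 black
    5 gray
      5→4: 4 black — skip
      5→8: 8 black — skip
      5→11: 11 is gray → back edge
First back edge: 5 → 11.

5->11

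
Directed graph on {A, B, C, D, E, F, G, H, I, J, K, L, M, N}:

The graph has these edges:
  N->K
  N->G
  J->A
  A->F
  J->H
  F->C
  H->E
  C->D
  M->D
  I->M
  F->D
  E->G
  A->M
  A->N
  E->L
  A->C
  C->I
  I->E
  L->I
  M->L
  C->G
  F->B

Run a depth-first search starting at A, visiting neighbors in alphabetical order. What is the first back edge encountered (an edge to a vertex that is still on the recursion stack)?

DFS from A (visiting neighbors in alphabetical order); mark gray on enter, black on exit:
A gray
  C gray
    D gray
    D black
    G gray
    G black
    I gray
      E gray
        E→G: G black — skip
        L gray
          L→I: I is gray → back edge
First back edge: L → I.

L→I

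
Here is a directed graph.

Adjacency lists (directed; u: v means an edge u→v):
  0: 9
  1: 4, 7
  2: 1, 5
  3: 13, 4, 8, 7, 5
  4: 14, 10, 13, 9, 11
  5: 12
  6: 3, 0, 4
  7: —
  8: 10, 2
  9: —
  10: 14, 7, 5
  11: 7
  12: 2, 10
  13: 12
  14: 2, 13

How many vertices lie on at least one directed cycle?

8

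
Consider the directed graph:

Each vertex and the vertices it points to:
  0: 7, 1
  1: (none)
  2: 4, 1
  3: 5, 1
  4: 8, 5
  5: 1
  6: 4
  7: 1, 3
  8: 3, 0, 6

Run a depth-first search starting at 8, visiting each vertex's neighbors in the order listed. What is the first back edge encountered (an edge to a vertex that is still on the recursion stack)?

DFS from 8 (visiting each vertex's neighbors in the order listed); mark gray on enter, black on exit:
8 gray
  3 gray
    5 gray
      1 gray
      1 black
    5 black
    3→1: 1 black — skip
  3 black
  0 gray
    7 gray
      7→1: 1 black — skip
      7→3: 3 black — skip
    7 black
    0→1: 1 black — skip
  0 black
  6 gray
    4 gray
      4→8: 8 is gray → back edge
First back edge: 4 → 8.

4→8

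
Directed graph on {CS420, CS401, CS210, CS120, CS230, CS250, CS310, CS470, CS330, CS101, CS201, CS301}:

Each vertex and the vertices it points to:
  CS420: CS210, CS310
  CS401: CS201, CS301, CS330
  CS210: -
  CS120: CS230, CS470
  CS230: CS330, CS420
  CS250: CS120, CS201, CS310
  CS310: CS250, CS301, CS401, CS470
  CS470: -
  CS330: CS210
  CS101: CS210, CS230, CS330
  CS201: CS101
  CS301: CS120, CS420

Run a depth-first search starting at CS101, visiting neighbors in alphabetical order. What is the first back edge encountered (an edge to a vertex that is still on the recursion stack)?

DFS from CS101 (visiting neighbors in alphabetical order); mark gray on enter, black on exit:
CS101 gray
  CS210 gray
  CS210 black
  CS230 gray
    CS330 gray
      CS330→CS210: CS210 black — skip
    CS330 black
    CS420 gray
      CS420→CS210: CS210 black — skip
      CS310 gray
        CS250 gray
          CS120 gray
            CS120→CS230: CS230 is gray → back edge
First back edge: CS120 → CS230.

CS120→CS230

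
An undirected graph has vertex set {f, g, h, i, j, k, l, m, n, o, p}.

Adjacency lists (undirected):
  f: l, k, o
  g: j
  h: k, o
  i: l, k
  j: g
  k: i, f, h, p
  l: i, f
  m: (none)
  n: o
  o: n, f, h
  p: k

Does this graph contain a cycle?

DFS, tracking each vertex's parent; an edge to a visited non-parent vertex closes a cycle.
Start from g:
visit g (parent –)
  visit j (parent g)
    j–g: parent, skip
visit f (parent –)
  visit l (parent f)
    visit i (parent l)
      i–l: parent, skip
      visit k (parent i)
        k–i: parent, skip
        k–f: f visited and ≠ parent → cycle
Cycle: f – l – i – k – f.

Yes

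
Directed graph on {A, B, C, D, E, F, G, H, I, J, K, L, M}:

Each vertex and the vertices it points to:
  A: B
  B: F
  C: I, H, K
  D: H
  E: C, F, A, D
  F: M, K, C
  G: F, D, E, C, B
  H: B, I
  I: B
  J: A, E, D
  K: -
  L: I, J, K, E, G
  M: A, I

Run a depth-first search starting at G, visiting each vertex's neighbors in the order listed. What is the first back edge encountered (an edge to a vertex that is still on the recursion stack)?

B->F

DFS from G (visiting each vertex's neighbors in the order listed); mark gray on enter, black on exit:
G gray
  F gray
    M gray
      A gray
        B gray
          B→F: F is gray → back edge
First back edge: B → F.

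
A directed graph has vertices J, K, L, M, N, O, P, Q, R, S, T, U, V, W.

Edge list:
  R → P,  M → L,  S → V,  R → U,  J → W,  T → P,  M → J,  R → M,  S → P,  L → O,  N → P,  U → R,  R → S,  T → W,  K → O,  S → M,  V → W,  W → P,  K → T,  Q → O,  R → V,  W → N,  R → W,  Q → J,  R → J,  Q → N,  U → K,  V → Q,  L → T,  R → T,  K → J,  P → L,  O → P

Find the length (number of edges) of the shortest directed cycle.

For each vertex v, BFS finds the shortest path from v back to v.
The shortest such closed walk is R → U → R, length 2.

2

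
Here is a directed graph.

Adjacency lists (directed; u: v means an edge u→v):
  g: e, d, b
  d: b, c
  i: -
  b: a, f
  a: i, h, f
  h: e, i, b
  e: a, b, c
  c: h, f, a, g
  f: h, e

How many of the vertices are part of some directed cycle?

8

A vertex is on a directed cycle iff it belongs to a strongly connected component of size ≥ 2 (or has a self-loop).
The vertices on cycles are {a, b, c, d, e, f, g, h} — 8 in total.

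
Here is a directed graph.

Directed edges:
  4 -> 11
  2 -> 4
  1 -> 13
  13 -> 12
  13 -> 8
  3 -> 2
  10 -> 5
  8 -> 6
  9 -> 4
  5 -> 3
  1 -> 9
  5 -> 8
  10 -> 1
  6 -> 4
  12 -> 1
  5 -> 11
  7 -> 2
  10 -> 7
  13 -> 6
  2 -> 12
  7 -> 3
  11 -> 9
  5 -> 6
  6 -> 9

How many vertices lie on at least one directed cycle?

6

A vertex is on a directed cycle iff it belongs to a strongly connected component of size ≥ 2 (or has a self-loop).
The vertices on cycles are {1, 4, 9, 11, 12, 13} — 6 in total.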